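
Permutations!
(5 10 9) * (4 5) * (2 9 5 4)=(2 9)(5 10)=[0, 1, 9, 3, 4, 10, 6, 7, 8, 2, 5]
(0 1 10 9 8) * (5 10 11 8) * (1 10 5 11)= (0 10 9 11 8)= [10, 1, 2, 3, 4, 5, 6, 7, 0, 11, 9, 8]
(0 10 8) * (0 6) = (0 10 8 6) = [10, 1, 2, 3, 4, 5, 0, 7, 6, 9, 8]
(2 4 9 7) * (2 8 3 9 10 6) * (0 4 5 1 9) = (0 4 10 6 2 5 1 9 7 8 3) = [4, 9, 5, 0, 10, 1, 2, 8, 3, 7, 6]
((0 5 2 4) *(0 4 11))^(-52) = (11)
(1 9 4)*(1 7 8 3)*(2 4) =(1 9 2 4 7 8 3) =[0, 9, 4, 1, 7, 5, 6, 8, 3, 2]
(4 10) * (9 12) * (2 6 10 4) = (2 6 10)(9 12) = [0, 1, 6, 3, 4, 5, 10, 7, 8, 12, 2, 11, 9]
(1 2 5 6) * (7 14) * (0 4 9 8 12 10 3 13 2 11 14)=(0 4 9 8 12 10 3 13 2 5 6 1 11 14 7)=[4, 11, 5, 13, 9, 6, 1, 0, 12, 8, 3, 14, 10, 2, 7]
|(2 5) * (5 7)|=3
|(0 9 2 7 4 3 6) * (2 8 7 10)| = |(0 9 8 7 4 3 6)(2 10)| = 14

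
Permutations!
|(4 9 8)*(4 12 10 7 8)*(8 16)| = |(4 9)(7 16 8 12 10)| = 10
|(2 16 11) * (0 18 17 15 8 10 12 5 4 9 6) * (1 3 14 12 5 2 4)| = |(0 18 17 15 8 10 5 1 3 14 12 2 16 11 4 9 6)| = 17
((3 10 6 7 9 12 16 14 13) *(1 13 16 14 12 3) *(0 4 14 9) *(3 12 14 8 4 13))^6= ((0 13 1 3 10 6 7)(4 8)(9 12)(14 16))^6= (16)(0 7 6 10 3 1 13)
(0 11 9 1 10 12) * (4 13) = (0 11 9 1 10 12)(4 13) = [11, 10, 2, 3, 13, 5, 6, 7, 8, 1, 12, 9, 0, 4]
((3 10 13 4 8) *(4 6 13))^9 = ((3 10 4 8)(6 13))^9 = (3 10 4 8)(6 13)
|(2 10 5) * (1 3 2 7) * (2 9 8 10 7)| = |(1 3 9 8 10 5 2 7)| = 8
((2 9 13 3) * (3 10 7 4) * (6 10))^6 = (2 4 10 13)(3 7 6 9) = ((2 9 13 6 10 7 4 3))^6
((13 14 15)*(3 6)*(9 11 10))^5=(3 6)(9 10 11)(13 15 14)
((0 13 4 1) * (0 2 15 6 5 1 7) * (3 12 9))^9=((0 13 4 7)(1 2 15 6 5)(3 12 9))^9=(0 13 4 7)(1 5 6 15 2)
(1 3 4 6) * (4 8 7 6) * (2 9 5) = (1 3 8 7 6)(2 9 5) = [0, 3, 9, 8, 4, 2, 1, 6, 7, 5]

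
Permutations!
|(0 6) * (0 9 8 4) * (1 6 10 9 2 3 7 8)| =|(0 10 9 1 6 2 3 7 8 4)| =10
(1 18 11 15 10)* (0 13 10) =[13, 18, 2, 3, 4, 5, 6, 7, 8, 9, 1, 15, 12, 10, 14, 0, 16, 17, 11] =(0 13 10 1 18 11 15)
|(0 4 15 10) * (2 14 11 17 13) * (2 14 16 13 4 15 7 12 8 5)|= |(0 15 10)(2 16 13 14 11 17 4 7 12 8 5)|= 33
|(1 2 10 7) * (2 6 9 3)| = |(1 6 9 3 2 10 7)| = 7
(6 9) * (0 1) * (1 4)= (0 4 1)(6 9)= [4, 0, 2, 3, 1, 5, 9, 7, 8, 6]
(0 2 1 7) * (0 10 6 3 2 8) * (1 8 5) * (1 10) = [5, 7, 8, 2, 4, 10, 3, 1, 0, 9, 6] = (0 5 10 6 3 2 8)(1 7)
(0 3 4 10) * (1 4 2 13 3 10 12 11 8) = (0 10)(1 4 12 11 8)(2 13 3) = [10, 4, 13, 2, 12, 5, 6, 7, 1, 9, 0, 8, 11, 3]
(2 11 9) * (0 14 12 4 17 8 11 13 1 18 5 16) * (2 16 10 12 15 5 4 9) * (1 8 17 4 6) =(0 14 15 5 10 12 9 16)(1 18 6)(2 13 8 11) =[14, 18, 13, 3, 4, 10, 1, 7, 11, 16, 12, 2, 9, 8, 15, 5, 0, 17, 6]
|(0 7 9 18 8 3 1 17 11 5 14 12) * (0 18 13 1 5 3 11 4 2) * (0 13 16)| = |(0 7 9 16)(1 17 4 2 13)(3 5 14 12 18 8 11)| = 140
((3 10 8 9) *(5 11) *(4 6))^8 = ((3 10 8 9)(4 6)(5 11))^8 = (11)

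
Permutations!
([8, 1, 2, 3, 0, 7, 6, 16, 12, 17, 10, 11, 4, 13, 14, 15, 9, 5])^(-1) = (0 4 12 8)(5 17 9 16 7)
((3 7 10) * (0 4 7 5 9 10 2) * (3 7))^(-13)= ((0 4 3 5 9 10 7 2))^(-13)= (0 5 7 4 9 2 3 10)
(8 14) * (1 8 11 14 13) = [0, 8, 2, 3, 4, 5, 6, 7, 13, 9, 10, 14, 12, 1, 11] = (1 8 13)(11 14)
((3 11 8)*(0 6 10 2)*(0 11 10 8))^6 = ((0 6 8 3 10 2 11))^6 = (0 11 2 10 3 8 6)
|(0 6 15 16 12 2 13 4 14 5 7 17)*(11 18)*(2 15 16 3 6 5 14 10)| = |(0 5 7 17)(2 13 4 10)(3 6 16 12 15)(11 18)| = 20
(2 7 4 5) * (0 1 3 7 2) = (0 1 3 7 4 5) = [1, 3, 2, 7, 5, 0, 6, 4]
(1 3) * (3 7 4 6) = (1 7 4 6 3) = [0, 7, 2, 1, 6, 5, 3, 4]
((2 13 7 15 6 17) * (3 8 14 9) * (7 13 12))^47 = ((2 12 7 15 6 17)(3 8 14 9))^47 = (2 17 6 15 7 12)(3 9 14 8)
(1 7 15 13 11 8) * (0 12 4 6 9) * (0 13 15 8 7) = (15)(0 12 4 6 9 13 11 7 8 1) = [12, 0, 2, 3, 6, 5, 9, 8, 1, 13, 10, 7, 4, 11, 14, 15]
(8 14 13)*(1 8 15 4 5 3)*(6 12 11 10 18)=[0, 8, 2, 1, 5, 3, 12, 7, 14, 9, 18, 10, 11, 15, 13, 4, 16, 17, 6]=(1 8 14 13 15 4 5 3)(6 12 11 10 18)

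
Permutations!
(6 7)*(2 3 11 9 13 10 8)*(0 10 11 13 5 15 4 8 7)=(0 10 7 6)(2 3 13 11 9 5 15 4 8)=[10, 1, 3, 13, 8, 15, 0, 6, 2, 5, 7, 9, 12, 11, 14, 4]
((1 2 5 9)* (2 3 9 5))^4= (1 3 9)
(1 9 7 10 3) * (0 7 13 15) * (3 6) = (0 7 10 6 3 1 9 13 15) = [7, 9, 2, 1, 4, 5, 3, 10, 8, 13, 6, 11, 12, 15, 14, 0]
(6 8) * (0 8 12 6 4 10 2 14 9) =(0 8 4 10 2 14 9)(6 12) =[8, 1, 14, 3, 10, 5, 12, 7, 4, 0, 2, 11, 6, 13, 9]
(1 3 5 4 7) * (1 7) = [0, 3, 2, 5, 1, 4, 6, 7] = (7)(1 3 5 4)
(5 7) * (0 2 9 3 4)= (0 2 9 3 4)(5 7)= [2, 1, 9, 4, 0, 7, 6, 5, 8, 3]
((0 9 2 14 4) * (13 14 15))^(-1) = ((0 9 2 15 13 14 4))^(-1) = (0 4 14 13 15 2 9)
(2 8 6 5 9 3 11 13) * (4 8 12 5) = (2 12 5 9 3 11 13)(4 8 6) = [0, 1, 12, 11, 8, 9, 4, 7, 6, 3, 10, 13, 5, 2]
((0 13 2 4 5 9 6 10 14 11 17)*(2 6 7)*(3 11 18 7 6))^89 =(0 17 11 3 13)(2 7 18 14 10 6 9 5 4)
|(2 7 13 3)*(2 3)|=|(2 7 13)|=3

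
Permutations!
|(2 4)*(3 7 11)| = 6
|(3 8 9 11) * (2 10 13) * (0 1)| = |(0 1)(2 10 13)(3 8 9 11)| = 12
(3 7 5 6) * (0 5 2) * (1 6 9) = [5, 6, 0, 7, 4, 9, 3, 2, 8, 1] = (0 5 9 1 6 3 7 2)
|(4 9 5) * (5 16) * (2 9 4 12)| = 5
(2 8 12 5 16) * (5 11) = (2 8 12 11 5 16) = [0, 1, 8, 3, 4, 16, 6, 7, 12, 9, 10, 5, 11, 13, 14, 15, 2]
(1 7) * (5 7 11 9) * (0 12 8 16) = (0 12 8 16)(1 11 9 5 7) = [12, 11, 2, 3, 4, 7, 6, 1, 16, 5, 10, 9, 8, 13, 14, 15, 0]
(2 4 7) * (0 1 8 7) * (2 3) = (0 1 8 7 3 2 4) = [1, 8, 4, 2, 0, 5, 6, 3, 7]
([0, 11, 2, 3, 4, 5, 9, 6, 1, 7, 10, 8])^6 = (11)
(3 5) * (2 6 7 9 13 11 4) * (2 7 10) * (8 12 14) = (2 6 10)(3 5)(4 7 9 13 11)(8 12 14) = [0, 1, 6, 5, 7, 3, 10, 9, 12, 13, 2, 4, 14, 11, 8]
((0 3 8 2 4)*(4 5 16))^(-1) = (0 4 16 5 2 8 3)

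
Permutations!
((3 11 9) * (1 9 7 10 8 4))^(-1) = ((1 9 3 11 7 10 8 4))^(-1) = (1 4 8 10 7 11 3 9)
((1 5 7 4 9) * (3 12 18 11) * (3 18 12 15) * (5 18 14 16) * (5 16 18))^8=(1 4 5 9 7)(11 18 14)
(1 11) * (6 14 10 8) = (1 11)(6 14 10 8) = [0, 11, 2, 3, 4, 5, 14, 7, 6, 9, 8, 1, 12, 13, 10]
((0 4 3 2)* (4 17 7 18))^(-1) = ((0 17 7 18 4 3 2))^(-1) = (0 2 3 4 18 7 17)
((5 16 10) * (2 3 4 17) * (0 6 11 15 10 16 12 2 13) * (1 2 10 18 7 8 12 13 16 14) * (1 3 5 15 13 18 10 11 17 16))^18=(0 18)(1 12)(2 11)(3 16)(4 14)(5 13)(6 7)(8 17)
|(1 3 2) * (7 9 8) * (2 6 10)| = |(1 3 6 10 2)(7 9 8)| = 15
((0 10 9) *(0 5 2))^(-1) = ((0 10 9 5 2))^(-1) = (0 2 5 9 10)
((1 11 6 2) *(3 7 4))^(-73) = ((1 11 6 2)(3 7 4))^(-73) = (1 2 6 11)(3 4 7)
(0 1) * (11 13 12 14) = [1, 0, 2, 3, 4, 5, 6, 7, 8, 9, 10, 13, 14, 12, 11] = (0 1)(11 13 12 14)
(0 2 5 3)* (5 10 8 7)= (0 2 10 8 7 5 3)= [2, 1, 10, 0, 4, 3, 6, 5, 7, 9, 8]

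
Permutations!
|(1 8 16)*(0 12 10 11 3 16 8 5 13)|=9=|(0 12 10 11 3 16 1 5 13)|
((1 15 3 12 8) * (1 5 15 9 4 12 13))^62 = (1 13 3 15 5 8 12 4 9)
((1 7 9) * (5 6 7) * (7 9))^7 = ((1 5 6 9))^7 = (1 9 6 5)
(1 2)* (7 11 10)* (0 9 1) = (0 9 1 2)(7 11 10) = [9, 2, 0, 3, 4, 5, 6, 11, 8, 1, 7, 10]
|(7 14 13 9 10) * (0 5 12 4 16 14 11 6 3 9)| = 42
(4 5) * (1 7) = (1 7)(4 5) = [0, 7, 2, 3, 5, 4, 6, 1]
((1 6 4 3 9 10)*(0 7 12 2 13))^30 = (13)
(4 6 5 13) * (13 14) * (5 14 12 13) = [0, 1, 2, 3, 6, 12, 14, 7, 8, 9, 10, 11, 13, 4, 5] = (4 6 14 5 12 13)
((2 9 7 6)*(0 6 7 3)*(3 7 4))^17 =(0 9 3 2 4 6 7)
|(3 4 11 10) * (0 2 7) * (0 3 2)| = |(2 7 3 4 11 10)| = 6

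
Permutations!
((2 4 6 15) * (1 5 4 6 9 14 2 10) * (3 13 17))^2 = (1 4 14 6 10 5 9 2 15)(3 17 13)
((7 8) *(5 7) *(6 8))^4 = ((5 7 6 8))^4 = (8)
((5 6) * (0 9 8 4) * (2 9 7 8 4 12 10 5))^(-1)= (0 4 9 2 6 5 10 12 8 7)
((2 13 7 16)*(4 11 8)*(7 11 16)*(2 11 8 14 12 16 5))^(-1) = (2 5 4 8 13)(11 16 12 14)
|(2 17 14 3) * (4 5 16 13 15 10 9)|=28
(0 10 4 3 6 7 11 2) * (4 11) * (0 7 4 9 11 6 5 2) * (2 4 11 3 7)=[10, 1, 2, 5, 7, 4, 11, 9, 8, 3, 6, 0]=(0 10 6 11)(3 5 4 7 9)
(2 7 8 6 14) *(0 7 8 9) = [7, 1, 8, 3, 4, 5, 14, 9, 6, 0, 10, 11, 12, 13, 2] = (0 7 9)(2 8 6 14)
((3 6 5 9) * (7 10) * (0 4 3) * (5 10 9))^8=((0 4 3 6 10 7 9))^8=(0 4 3 6 10 7 9)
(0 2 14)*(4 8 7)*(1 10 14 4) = [2, 10, 4, 3, 8, 5, 6, 1, 7, 9, 14, 11, 12, 13, 0] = (0 2 4 8 7 1 10 14)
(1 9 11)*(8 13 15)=(1 9 11)(8 13 15)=[0, 9, 2, 3, 4, 5, 6, 7, 13, 11, 10, 1, 12, 15, 14, 8]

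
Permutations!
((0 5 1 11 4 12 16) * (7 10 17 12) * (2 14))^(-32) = ((0 5 1 11 4 7 10 17 12 16)(2 14))^(-32) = (0 12 10 4 1)(5 16 17 7 11)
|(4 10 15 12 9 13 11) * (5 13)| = 8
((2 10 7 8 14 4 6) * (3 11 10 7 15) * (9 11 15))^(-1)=((2 7 8 14 4 6)(3 15)(9 11 10))^(-1)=(2 6 4 14 8 7)(3 15)(9 10 11)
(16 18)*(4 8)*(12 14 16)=(4 8)(12 14 16 18)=[0, 1, 2, 3, 8, 5, 6, 7, 4, 9, 10, 11, 14, 13, 16, 15, 18, 17, 12]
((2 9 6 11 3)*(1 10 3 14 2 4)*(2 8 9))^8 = (6 8 11 9 14)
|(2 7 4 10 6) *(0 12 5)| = 15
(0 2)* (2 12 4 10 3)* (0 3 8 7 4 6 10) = (0 12 6 10 8 7 4)(2 3) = [12, 1, 3, 2, 0, 5, 10, 4, 7, 9, 8, 11, 6]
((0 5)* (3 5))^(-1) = ((0 3 5))^(-1) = (0 5 3)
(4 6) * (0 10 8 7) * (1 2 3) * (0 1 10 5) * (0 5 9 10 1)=(0 9 10 8 7)(1 2 3)(4 6)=[9, 2, 3, 1, 6, 5, 4, 0, 7, 10, 8]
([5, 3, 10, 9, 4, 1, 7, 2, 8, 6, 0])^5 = [6, 2, 3, 10, 4, 7, 5, 1, 8, 0, 9]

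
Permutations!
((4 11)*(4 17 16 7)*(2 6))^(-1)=(2 6)(4 7 16 17 11)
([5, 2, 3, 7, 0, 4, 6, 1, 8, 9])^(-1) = (9)(0 4 5)(1 7 3 2)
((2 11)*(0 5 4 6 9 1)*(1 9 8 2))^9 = (0 5 4 6 8 2 11 1)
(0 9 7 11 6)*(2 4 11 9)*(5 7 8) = [2, 1, 4, 3, 11, 7, 0, 9, 5, 8, 10, 6] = (0 2 4 11 6)(5 7 9 8)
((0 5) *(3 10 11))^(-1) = (0 5)(3 11 10)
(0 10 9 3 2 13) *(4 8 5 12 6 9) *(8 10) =(0 8 5 12 6 9 3 2 13)(4 10) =[8, 1, 13, 2, 10, 12, 9, 7, 5, 3, 4, 11, 6, 0]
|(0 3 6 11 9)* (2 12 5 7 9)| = 9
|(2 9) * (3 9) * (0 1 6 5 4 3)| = 8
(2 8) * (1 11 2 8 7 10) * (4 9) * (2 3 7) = (1 11 3 7 10)(4 9) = [0, 11, 2, 7, 9, 5, 6, 10, 8, 4, 1, 3]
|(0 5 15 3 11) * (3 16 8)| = |(0 5 15 16 8 3 11)| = 7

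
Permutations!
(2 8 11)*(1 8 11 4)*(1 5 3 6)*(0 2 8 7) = [2, 7, 11, 6, 5, 3, 1, 0, 4, 9, 10, 8] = (0 2 11 8 4 5 3 6 1 7)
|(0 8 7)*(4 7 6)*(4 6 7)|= |(0 8 7)|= 3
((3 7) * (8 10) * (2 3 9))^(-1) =(2 9 7 3)(8 10)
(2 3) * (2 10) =(2 3 10) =[0, 1, 3, 10, 4, 5, 6, 7, 8, 9, 2]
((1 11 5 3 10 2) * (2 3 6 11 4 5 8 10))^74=((1 4 5 6 11 8 10 3 2))^74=(1 5 11 10 2 4 6 8 3)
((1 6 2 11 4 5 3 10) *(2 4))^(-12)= (11)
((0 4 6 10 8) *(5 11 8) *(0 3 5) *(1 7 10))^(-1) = ((0 4 6 1 7 10)(3 5 11 8))^(-1) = (0 10 7 1 6 4)(3 8 11 5)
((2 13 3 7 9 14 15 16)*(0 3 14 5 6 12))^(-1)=(0 12 6 5 9 7 3)(2 16 15 14 13)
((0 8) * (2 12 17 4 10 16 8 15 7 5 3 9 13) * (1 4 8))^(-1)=((0 15 7 5 3 9 13 2 12 17 8)(1 4 10 16))^(-1)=(0 8 17 12 2 13 9 3 5 7 15)(1 16 10 4)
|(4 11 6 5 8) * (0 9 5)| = |(0 9 5 8 4 11 6)| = 7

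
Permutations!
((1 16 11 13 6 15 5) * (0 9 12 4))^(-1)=(0 4 12 9)(1 5 15 6 13 11 16)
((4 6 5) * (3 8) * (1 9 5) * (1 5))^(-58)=((1 9)(3 8)(4 6 5))^(-58)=(9)(4 5 6)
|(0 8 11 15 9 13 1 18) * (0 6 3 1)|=|(0 8 11 15 9 13)(1 18 6 3)|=12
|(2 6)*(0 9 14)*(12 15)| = 6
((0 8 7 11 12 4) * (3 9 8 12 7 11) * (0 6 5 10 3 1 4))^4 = ((0 12)(1 4 6 5 10 3 9 8 11 7))^4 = (12)(1 10 11 6 9)(3 7 5 8 4)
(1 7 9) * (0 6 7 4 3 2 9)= (0 6 7)(1 4 3 2 9)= [6, 4, 9, 2, 3, 5, 7, 0, 8, 1]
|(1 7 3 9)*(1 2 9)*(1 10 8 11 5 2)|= 9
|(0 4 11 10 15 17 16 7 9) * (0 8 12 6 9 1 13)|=20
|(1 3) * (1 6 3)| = |(3 6)| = 2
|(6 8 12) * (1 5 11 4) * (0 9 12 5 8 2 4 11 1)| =6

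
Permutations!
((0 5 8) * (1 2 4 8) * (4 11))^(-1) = (0 8 4 11 2 1 5)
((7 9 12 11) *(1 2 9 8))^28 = (12)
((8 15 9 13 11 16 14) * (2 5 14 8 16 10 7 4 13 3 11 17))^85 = (2 5 14 16 8 15 9 3 11 10 7 4 13 17)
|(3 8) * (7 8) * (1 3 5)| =|(1 3 7 8 5)| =5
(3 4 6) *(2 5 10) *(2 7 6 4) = (2 5 10 7 6 3) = [0, 1, 5, 2, 4, 10, 3, 6, 8, 9, 7]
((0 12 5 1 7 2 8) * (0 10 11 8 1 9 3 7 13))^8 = ((0 12 5 9 3 7 2 1 13)(8 10 11))^8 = (0 13 1 2 7 3 9 5 12)(8 11 10)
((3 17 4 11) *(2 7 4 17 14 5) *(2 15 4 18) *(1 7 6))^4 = ((1 7 18 2 6)(3 14 5 15 4 11))^4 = (1 6 2 18 7)(3 4 5)(11 15 14)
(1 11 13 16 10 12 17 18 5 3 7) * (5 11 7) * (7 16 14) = (1 16 10 12 17 18 11 13 14 7)(3 5) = [0, 16, 2, 5, 4, 3, 6, 1, 8, 9, 12, 13, 17, 14, 7, 15, 10, 18, 11]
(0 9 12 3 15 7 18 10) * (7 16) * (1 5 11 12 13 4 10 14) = [9, 5, 2, 15, 10, 11, 6, 18, 8, 13, 0, 12, 3, 4, 1, 16, 7, 17, 14] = (0 9 13 4 10)(1 5 11 12 3 15 16 7 18 14)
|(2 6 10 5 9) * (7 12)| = 10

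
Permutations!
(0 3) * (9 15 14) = [3, 1, 2, 0, 4, 5, 6, 7, 8, 15, 10, 11, 12, 13, 9, 14] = (0 3)(9 15 14)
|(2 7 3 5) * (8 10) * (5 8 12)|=7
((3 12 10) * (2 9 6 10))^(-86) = ((2 9 6 10 3 12))^(-86) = (2 3 6)(9 12 10)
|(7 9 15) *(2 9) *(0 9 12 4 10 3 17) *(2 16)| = 11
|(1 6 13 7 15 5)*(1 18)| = |(1 6 13 7 15 5 18)| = 7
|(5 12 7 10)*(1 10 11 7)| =4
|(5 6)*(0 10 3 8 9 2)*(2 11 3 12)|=4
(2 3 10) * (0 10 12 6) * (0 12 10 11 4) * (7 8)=(0 11 4)(2 3 10)(6 12)(7 8)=[11, 1, 3, 10, 0, 5, 12, 8, 7, 9, 2, 4, 6]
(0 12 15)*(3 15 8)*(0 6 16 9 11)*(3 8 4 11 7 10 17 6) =(0 12 4 11)(3 15)(6 16 9 7 10 17) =[12, 1, 2, 15, 11, 5, 16, 10, 8, 7, 17, 0, 4, 13, 14, 3, 9, 6]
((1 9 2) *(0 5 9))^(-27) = (0 2 5 1 9)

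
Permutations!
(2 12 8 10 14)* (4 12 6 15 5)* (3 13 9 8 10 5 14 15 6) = (2 3 13 9 8 5 4 12 10 15 14) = [0, 1, 3, 13, 12, 4, 6, 7, 5, 8, 15, 11, 10, 9, 2, 14]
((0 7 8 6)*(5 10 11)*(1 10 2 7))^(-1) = ((0 1 10 11 5 2 7 8 6))^(-1) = (0 6 8 7 2 5 11 10 1)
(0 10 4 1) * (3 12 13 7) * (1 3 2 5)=(0 10 4 3 12 13 7 2 5 1)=[10, 0, 5, 12, 3, 1, 6, 2, 8, 9, 4, 11, 13, 7]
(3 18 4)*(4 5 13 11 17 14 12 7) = (3 18 5 13 11 17 14 12 7 4) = [0, 1, 2, 18, 3, 13, 6, 4, 8, 9, 10, 17, 7, 11, 12, 15, 16, 14, 5]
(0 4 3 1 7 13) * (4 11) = (0 11 4 3 1 7 13) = [11, 7, 2, 1, 3, 5, 6, 13, 8, 9, 10, 4, 12, 0]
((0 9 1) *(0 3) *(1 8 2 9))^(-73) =(0 3 1)(2 8 9)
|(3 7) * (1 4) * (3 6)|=6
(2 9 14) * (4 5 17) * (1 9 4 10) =(1 9 14 2 4 5 17 10) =[0, 9, 4, 3, 5, 17, 6, 7, 8, 14, 1, 11, 12, 13, 2, 15, 16, 10]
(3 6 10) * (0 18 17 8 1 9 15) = [18, 9, 2, 6, 4, 5, 10, 7, 1, 15, 3, 11, 12, 13, 14, 0, 16, 8, 17] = (0 18 17 8 1 9 15)(3 6 10)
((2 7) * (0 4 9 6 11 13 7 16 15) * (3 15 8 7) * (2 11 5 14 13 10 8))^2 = (16)(0 9 5 13 15 4 6 14 3)(7 10)(8 11)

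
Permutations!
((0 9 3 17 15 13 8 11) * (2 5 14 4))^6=(0 8 15 3)(2 14)(4 5)(9 11 13 17)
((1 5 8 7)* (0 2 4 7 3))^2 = (0 4 1 8)(2 7 5 3)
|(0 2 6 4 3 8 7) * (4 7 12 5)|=20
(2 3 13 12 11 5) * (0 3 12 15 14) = (0 3 13 15 14)(2 12 11 5) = [3, 1, 12, 13, 4, 2, 6, 7, 8, 9, 10, 5, 11, 15, 0, 14]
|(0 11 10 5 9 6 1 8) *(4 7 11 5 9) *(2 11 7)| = 10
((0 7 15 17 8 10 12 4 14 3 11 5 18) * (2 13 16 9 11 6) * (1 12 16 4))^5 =(0 10 18 8 5 17 11 15 9 7 16)(1 12)(2 6 3 14 4 13)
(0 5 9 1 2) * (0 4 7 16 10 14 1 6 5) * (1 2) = [0, 1, 4, 3, 7, 9, 5, 16, 8, 6, 14, 11, 12, 13, 2, 15, 10] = (2 4 7 16 10 14)(5 9 6)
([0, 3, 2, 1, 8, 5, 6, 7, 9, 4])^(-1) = [0, 3, 2, 1, 9, 5, 6, 7, 4, 8]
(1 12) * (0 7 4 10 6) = (0 7 4 10 6)(1 12) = [7, 12, 2, 3, 10, 5, 0, 4, 8, 9, 6, 11, 1]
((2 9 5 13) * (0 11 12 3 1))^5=(2 9 5 13)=((0 11 12 3 1)(2 9 5 13))^5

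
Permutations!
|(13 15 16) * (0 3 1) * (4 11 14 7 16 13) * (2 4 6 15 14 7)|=9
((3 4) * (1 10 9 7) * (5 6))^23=((1 10 9 7)(3 4)(5 6))^23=(1 7 9 10)(3 4)(5 6)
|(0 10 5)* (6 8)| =6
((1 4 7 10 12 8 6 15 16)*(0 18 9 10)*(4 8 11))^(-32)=(18)(1 15 8 16 6)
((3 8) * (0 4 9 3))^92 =(0 9 8 4 3)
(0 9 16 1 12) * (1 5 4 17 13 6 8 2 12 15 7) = [9, 15, 12, 3, 17, 4, 8, 1, 2, 16, 10, 11, 0, 6, 14, 7, 5, 13] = (0 9 16 5 4 17 13 6 8 2 12)(1 15 7)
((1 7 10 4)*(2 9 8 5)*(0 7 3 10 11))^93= (11)(1 3 10 4)(2 9 8 5)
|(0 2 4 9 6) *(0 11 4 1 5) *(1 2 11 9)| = |(0 11 4 1 5)(6 9)| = 10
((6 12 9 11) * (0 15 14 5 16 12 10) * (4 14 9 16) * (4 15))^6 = ((0 4 14 5 15 9 11 6 10)(12 16))^6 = (16)(0 11 5)(4 6 15)(9 14 10)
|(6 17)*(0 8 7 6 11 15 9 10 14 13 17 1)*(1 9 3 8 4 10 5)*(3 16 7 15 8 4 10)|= |(0 10 14 13 17 11 8 15 16 7 6 9 5 1)(3 4)|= 14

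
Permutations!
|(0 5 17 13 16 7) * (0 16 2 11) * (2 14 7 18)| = 10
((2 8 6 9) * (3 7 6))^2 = ((2 8 3 7 6 9))^2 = (2 3 6)(7 9 8)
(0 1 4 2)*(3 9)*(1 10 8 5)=(0 10 8 5 1 4 2)(3 9)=[10, 4, 0, 9, 2, 1, 6, 7, 5, 3, 8]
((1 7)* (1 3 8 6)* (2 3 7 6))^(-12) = ((1 6)(2 3 8))^(-12) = (8)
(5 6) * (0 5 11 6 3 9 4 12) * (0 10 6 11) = [5, 1, 2, 9, 12, 3, 0, 7, 8, 4, 6, 11, 10] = (0 5 3 9 4 12 10 6)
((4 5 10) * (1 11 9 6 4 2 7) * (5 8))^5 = ((1 11 9 6 4 8 5 10 2 7))^5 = (1 8)(2 6)(4 7)(5 11)(9 10)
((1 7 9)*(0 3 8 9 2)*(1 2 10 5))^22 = ((0 3 8 9 2)(1 7 10 5))^22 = (0 8 2 3 9)(1 10)(5 7)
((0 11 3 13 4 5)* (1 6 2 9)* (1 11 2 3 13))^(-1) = (0 5 4 13 11 9 2)(1 3 6)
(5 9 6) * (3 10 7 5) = (3 10 7 5 9 6) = [0, 1, 2, 10, 4, 9, 3, 5, 8, 6, 7]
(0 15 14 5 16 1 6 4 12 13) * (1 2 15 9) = [9, 6, 15, 3, 12, 16, 4, 7, 8, 1, 10, 11, 13, 0, 5, 14, 2] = (0 9 1 6 4 12 13)(2 15 14 5 16)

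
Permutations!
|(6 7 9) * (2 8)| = 6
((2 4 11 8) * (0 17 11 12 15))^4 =((0 17 11 8 2 4 12 15))^4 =(0 2)(4 17)(8 15)(11 12)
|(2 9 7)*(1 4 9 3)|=|(1 4 9 7 2 3)|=6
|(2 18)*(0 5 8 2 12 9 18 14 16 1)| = |(0 5 8 2 14 16 1)(9 18 12)| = 21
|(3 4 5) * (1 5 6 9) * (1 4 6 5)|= |(3 6 9 4 5)|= 5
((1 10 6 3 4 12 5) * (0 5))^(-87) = ((0 5 1 10 6 3 4 12))^(-87) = (0 5 1 10 6 3 4 12)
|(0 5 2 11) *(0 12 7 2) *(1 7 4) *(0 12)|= 8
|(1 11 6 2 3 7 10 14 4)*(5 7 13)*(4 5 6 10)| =|(1 11 10 14 5 7 4)(2 3 13 6)| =28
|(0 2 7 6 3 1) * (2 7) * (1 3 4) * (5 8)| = |(0 7 6 4 1)(5 8)| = 10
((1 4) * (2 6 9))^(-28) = (2 9 6)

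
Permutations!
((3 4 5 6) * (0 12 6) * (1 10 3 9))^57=(0 9 3)(1 4 12)(5 6 10)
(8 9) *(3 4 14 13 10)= (3 4 14 13 10)(8 9)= [0, 1, 2, 4, 14, 5, 6, 7, 9, 8, 3, 11, 12, 10, 13]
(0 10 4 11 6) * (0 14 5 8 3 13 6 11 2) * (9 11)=(0 10 4 2)(3 13 6 14 5 8)(9 11)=[10, 1, 0, 13, 2, 8, 14, 7, 3, 11, 4, 9, 12, 6, 5]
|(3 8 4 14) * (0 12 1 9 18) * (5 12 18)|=4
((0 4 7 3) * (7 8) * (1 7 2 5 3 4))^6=(0 5 8 7)(1 3 2 4)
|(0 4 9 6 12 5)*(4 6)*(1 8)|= |(0 6 12 5)(1 8)(4 9)|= 4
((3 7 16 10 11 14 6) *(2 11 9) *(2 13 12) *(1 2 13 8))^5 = ((1 2 11 14 6 3 7 16 10 9 8)(12 13))^5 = (1 3 8 6 9 14 10 11 16 2 7)(12 13)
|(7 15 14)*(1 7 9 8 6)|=7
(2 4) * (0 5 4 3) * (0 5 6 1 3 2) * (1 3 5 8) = (0 6 3 8 1 5 4) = [6, 5, 2, 8, 0, 4, 3, 7, 1]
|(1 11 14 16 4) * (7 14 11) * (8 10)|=|(1 7 14 16 4)(8 10)|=10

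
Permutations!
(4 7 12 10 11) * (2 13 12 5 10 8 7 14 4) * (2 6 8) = [0, 1, 13, 3, 14, 10, 8, 5, 7, 9, 11, 6, 2, 12, 4] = (2 13 12)(4 14)(5 10 11 6 8 7)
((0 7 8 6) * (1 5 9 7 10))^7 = ((0 10 1 5 9 7 8 6))^7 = (0 6 8 7 9 5 1 10)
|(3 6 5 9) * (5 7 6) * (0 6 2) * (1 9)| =4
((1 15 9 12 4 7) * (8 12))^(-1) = (1 7 4 12 8 9 15)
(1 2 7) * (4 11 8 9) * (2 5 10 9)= [0, 5, 7, 3, 11, 10, 6, 1, 2, 4, 9, 8]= (1 5 10 9 4 11 8 2 7)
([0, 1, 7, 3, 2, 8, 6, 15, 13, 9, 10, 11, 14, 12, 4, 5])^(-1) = (2 4 14 12 13 8 5 15 7)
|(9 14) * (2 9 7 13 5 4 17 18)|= |(2 9 14 7 13 5 4 17 18)|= 9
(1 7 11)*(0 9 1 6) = (0 9 1 7 11 6) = [9, 7, 2, 3, 4, 5, 0, 11, 8, 1, 10, 6]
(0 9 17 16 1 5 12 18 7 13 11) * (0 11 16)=[9, 5, 2, 3, 4, 12, 6, 13, 8, 17, 10, 11, 18, 16, 14, 15, 1, 0, 7]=(0 9 17)(1 5 12 18 7 13 16)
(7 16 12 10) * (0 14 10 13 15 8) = [14, 1, 2, 3, 4, 5, 6, 16, 0, 9, 7, 11, 13, 15, 10, 8, 12] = (0 14 10 7 16 12 13 15 8)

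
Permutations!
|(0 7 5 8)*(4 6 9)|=|(0 7 5 8)(4 6 9)|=12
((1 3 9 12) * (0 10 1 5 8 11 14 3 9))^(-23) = ((0 10 1 9 12 5 8 11 14 3))^(-23) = (0 11 12 10 14 5 1 3 8 9)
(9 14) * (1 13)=(1 13)(9 14)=[0, 13, 2, 3, 4, 5, 6, 7, 8, 14, 10, 11, 12, 1, 9]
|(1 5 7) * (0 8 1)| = |(0 8 1 5 7)| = 5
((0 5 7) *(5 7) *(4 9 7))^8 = (9)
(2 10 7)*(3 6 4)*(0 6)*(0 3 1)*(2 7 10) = [6, 0, 2, 3, 1, 5, 4, 7, 8, 9, 10] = (10)(0 6 4 1)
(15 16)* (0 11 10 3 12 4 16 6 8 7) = (0 11 10 3 12 4 16 15 6 8 7) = [11, 1, 2, 12, 16, 5, 8, 0, 7, 9, 3, 10, 4, 13, 14, 6, 15]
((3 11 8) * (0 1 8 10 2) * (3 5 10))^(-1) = (0 2 10 5 8 1)(3 11)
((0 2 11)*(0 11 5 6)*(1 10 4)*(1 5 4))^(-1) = ((11)(0 2 4 5 6)(1 10))^(-1) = (11)(0 6 5 4 2)(1 10)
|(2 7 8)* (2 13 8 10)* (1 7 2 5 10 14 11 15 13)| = 14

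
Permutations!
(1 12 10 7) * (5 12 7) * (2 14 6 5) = (1 7)(2 14 6 5 12 10) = [0, 7, 14, 3, 4, 12, 5, 1, 8, 9, 2, 11, 10, 13, 6]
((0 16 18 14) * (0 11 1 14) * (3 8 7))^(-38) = (0 16 18)(1 14 11)(3 8 7)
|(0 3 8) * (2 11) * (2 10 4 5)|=|(0 3 8)(2 11 10 4 5)|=15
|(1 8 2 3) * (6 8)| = 5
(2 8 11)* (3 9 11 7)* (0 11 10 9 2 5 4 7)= (0 11 5 4 7 3 2 8)(9 10)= [11, 1, 8, 2, 7, 4, 6, 3, 0, 10, 9, 5]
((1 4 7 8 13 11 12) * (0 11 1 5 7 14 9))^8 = ((0 11 12 5 7 8 13 1 4 14 9))^8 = (0 4 8 12 9 1 7 11 14 13 5)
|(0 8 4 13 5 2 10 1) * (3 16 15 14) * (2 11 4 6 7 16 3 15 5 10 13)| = 12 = |(0 8 6 7 16 5 11 4 2 13 10 1)(14 15)|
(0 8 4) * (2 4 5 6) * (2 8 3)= (0 3 2 4)(5 6 8)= [3, 1, 4, 2, 0, 6, 8, 7, 5]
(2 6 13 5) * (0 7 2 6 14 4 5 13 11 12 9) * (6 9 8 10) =(0 7 2 14 4 5 9)(6 11 12 8 10) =[7, 1, 14, 3, 5, 9, 11, 2, 10, 0, 6, 12, 8, 13, 4]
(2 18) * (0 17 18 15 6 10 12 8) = (0 17 18 2 15 6 10 12 8) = [17, 1, 15, 3, 4, 5, 10, 7, 0, 9, 12, 11, 8, 13, 14, 6, 16, 18, 2]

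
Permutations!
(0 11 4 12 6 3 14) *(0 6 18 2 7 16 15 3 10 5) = (0 11 4 12 18 2 7 16 15 3 14 6 10 5) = [11, 1, 7, 14, 12, 0, 10, 16, 8, 9, 5, 4, 18, 13, 6, 3, 15, 17, 2]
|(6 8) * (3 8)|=|(3 8 6)|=3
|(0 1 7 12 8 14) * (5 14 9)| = 8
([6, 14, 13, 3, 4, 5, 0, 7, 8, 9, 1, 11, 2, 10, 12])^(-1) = [6, 10, 12, 3, 4, 5, 0, 7, 8, 9, 13, 11, 14, 2, 1]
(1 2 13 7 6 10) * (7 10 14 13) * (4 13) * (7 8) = (1 2 8 7 6 14 4 13 10) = [0, 2, 8, 3, 13, 5, 14, 6, 7, 9, 1, 11, 12, 10, 4]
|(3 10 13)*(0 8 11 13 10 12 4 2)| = |(0 8 11 13 3 12 4 2)| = 8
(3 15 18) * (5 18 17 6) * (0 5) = [5, 1, 2, 15, 4, 18, 0, 7, 8, 9, 10, 11, 12, 13, 14, 17, 16, 6, 3] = (0 5 18 3 15 17 6)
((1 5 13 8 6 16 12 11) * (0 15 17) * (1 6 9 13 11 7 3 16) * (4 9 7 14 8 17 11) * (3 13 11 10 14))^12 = ((0 15 10 14 8 7 13 17)(1 5 4 9 11 6)(3 16 12))^12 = (0 8)(7 15)(10 13)(14 17)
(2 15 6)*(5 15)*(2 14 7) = (2 5 15 6 14 7) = [0, 1, 5, 3, 4, 15, 14, 2, 8, 9, 10, 11, 12, 13, 7, 6]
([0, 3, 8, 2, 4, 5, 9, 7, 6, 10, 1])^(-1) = (1 10 9 6 8 2 3)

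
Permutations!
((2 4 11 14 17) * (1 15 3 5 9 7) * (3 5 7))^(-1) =((1 15 5 9 3 7)(2 4 11 14 17))^(-1) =(1 7 3 9 5 15)(2 17 14 11 4)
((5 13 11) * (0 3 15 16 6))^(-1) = (0 6 16 15 3)(5 11 13)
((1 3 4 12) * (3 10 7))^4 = (1 4 7)(3 10 12)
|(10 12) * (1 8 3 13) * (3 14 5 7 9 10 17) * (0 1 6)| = 13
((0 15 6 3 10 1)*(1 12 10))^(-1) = ((0 15 6 3 1)(10 12))^(-1) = (0 1 3 6 15)(10 12)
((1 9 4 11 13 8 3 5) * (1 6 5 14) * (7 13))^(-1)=(1 14 3 8 13 7 11 4 9)(5 6)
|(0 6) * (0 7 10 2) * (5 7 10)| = 4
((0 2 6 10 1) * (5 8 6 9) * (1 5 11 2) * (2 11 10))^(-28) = (11)(2 10 8)(5 6 9)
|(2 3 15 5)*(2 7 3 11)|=|(2 11)(3 15 5 7)|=4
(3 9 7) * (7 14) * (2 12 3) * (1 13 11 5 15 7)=(1 13 11 5 15 7 2 12 3 9 14)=[0, 13, 12, 9, 4, 15, 6, 2, 8, 14, 10, 5, 3, 11, 1, 7]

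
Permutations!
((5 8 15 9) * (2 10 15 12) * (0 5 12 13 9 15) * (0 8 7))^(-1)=(15)(0 7 5)(2 12 9 13 8 10)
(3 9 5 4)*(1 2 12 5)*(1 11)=(1 2 12 5 4 3 9 11)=[0, 2, 12, 9, 3, 4, 6, 7, 8, 11, 10, 1, 5]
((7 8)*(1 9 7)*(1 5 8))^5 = ((1 9 7)(5 8))^5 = (1 7 9)(5 8)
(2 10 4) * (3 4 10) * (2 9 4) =[0, 1, 3, 2, 9, 5, 6, 7, 8, 4, 10] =(10)(2 3)(4 9)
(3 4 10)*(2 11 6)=[0, 1, 11, 4, 10, 5, 2, 7, 8, 9, 3, 6]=(2 11 6)(3 4 10)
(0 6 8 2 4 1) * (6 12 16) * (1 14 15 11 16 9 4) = (0 12 9 4 14 15 11 16 6 8 2 1) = [12, 0, 1, 3, 14, 5, 8, 7, 2, 4, 10, 16, 9, 13, 15, 11, 6]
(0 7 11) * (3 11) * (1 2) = (0 7 3 11)(1 2) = [7, 2, 1, 11, 4, 5, 6, 3, 8, 9, 10, 0]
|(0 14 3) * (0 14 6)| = |(0 6)(3 14)| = 2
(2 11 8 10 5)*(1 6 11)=(1 6 11 8 10 5 2)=[0, 6, 1, 3, 4, 2, 11, 7, 10, 9, 5, 8]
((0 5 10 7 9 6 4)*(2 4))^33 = ((0 5 10 7 9 6 2 4))^33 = (0 5 10 7 9 6 2 4)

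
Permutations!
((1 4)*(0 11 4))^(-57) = ((0 11 4 1))^(-57) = (0 1 4 11)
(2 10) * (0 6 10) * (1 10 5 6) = (0 1 10 2)(5 6) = [1, 10, 0, 3, 4, 6, 5, 7, 8, 9, 2]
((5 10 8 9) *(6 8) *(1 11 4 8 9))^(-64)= (11)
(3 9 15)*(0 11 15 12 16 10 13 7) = (0 11 15 3 9 12 16 10 13 7) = [11, 1, 2, 9, 4, 5, 6, 0, 8, 12, 13, 15, 16, 7, 14, 3, 10]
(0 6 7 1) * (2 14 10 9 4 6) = (0 2 14 10 9 4 6 7 1) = [2, 0, 14, 3, 6, 5, 7, 1, 8, 4, 9, 11, 12, 13, 10]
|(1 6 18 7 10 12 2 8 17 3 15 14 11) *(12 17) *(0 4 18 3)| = 6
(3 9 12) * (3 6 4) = (3 9 12 6 4) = [0, 1, 2, 9, 3, 5, 4, 7, 8, 12, 10, 11, 6]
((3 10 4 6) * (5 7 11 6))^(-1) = (3 6 11 7 5 4 10)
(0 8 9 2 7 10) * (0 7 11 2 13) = (0 8 9 13)(2 11)(7 10) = [8, 1, 11, 3, 4, 5, 6, 10, 9, 13, 7, 2, 12, 0]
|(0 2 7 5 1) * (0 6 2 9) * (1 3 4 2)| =10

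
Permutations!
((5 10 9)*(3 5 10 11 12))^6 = ((3 5 11 12)(9 10))^6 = (3 11)(5 12)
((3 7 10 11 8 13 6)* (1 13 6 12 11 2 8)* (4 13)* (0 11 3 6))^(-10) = (0 11 1 4 13 12 3 7 10 2 8)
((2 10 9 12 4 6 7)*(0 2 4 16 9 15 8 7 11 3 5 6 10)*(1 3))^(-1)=(0 2)(1 11 6 5 3)(4 7 8 15 10)(9 16 12)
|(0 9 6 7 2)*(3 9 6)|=4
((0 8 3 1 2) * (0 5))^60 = (8)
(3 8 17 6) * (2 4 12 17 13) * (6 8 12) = (2 4 6 3 12 17 8 13) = [0, 1, 4, 12, 6, 5, 3, 7, 13, 9, 10, 11, 17, 2, 14, 15, 16, 8]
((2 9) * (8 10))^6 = (10)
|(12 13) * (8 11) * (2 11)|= |(2 11 8)(12 13)|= 6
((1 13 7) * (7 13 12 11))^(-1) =((13)(1 12 11 7))^(-1) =(13)(1 7 11 12)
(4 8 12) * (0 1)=(0 1)(4 8 12)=[1, 0, 2, 3, 8, 5, 6, 7, 12, 9, 10, 11, 4]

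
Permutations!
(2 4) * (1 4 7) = [0, 4, 7, 3, 2, 5, 6, 1] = (1 4 2 7)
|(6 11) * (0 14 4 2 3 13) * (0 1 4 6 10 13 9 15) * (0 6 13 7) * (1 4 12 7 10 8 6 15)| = 30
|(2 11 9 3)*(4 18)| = |(2 11 9 3)(4 18)| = 4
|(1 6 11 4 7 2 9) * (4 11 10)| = 7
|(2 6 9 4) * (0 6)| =5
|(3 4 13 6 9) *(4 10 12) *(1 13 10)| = 15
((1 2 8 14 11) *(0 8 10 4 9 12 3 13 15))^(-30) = ((0 8 14 11 1 2 10 4 9 12 3 13 15))^(-30) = (0 12 2 8 3 10 14 13 4 11 15 9 1)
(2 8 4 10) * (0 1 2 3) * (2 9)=[1, 9, 8, 0, 10, 5, 6, 7, 4, 2, 3]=(0 1 9 2 8 4 10 3)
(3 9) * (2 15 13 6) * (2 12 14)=(2 15 13 6 12 14)(3 9)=[0, 1, 15, 9, 4, 5, 12, 7, 8, 3, 10, 11, 14, 6, 2, 13]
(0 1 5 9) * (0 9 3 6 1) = (9)(1 5 3 6) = [0, 5, 2, 6, 4, 3, 1, 7, 8, 9]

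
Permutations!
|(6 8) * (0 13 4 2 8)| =6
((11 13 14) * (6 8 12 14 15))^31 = ((6 8 12 14 11 13 15))^31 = (6 14 15 12 13 8 11)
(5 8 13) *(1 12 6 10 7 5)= [0, 12, 2, 3, 4, 8, 10, 5, 13, 9, 7, 11, 6, 1]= (1 12 6 10 7 5 8 13)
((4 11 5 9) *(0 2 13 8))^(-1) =((0 2 13 8)(4 11 5 9))^(-1) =(0 8 13 2)(4 9 5 11)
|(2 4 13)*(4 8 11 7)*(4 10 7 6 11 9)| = |(2 8 9 4 13)(6 11)(7 10)| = 10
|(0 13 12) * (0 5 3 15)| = |(0 13 12 5 3 15)| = 6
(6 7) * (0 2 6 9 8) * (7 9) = [2, 1, 6, 3, 4, 5, 9, 7, 0, 8] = (0 2 6 9 8)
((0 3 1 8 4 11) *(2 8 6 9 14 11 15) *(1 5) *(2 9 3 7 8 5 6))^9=(0 7 8 4 15 9 14 11)(3 6)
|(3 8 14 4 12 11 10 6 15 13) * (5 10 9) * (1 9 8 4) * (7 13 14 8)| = |(1 9 5 10 6 15 14)(3 4 12 11 7 13)| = 42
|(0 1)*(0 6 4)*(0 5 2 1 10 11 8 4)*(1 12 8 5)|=10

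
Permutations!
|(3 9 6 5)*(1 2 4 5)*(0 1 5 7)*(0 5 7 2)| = |(0 1)(2 4)(3 9 6 7 5)| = 10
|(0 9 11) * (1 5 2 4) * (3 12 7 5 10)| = 24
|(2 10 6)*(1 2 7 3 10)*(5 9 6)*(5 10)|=10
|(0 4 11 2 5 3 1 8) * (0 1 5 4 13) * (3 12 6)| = 12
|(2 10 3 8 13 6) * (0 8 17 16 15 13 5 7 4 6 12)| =|(0 8 5 7 4 6 2 10 3 17 16 15 13 12)| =14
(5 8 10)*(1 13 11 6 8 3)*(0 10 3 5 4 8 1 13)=(0 10 4 8 3 13 11 6 1)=[10, 0, 2, 13, 8, 5, 1, 7, 3, 9, 4, 6, 12, 11]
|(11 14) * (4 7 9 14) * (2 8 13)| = |(2 8 13)(4 7 9 14 11)| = 15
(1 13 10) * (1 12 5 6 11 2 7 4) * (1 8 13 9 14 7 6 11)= (1 9 14 7 4 8 13 10 12 5 11 2 6)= [0, 9, 6, 3, 8, 11, 1, 4, 13, 14, 12, 2, 5, 10, 7]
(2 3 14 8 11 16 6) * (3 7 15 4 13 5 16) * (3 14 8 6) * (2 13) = (2 7 15 4)(3 8 11 14 6 13 5 16) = [0, 1, 7, 8, 2, 16, 13, 15, 11, 9, 10, 14, 12, 5, 6, 4, 3]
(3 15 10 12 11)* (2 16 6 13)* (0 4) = [4, 1, 16, 15, 0, 5, 13, 7, 8, 9, 12, 3, 11, 2, 14, 10, 6] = (0 4)(2 16 6 13)(3 15 10 12 11)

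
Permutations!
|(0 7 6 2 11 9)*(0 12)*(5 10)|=14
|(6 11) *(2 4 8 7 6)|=6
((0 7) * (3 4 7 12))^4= ((0 12 3 4 7))^4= (0 7 4 3 12)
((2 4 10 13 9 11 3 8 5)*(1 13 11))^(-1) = (1 9 13)(2 5 8 3 11 10 4)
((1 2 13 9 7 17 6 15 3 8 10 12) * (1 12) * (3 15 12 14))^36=(17)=((1 2 13 9 7 17 6 12 14 3 8 10))^36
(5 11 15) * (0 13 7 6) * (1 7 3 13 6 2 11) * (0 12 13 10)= (0 6 12 13 3 10)(1 7 2 11 15 5)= [6, 7, 11, 10, 4, 1, 12, 2, 8, 9, 0, 15, 13, 3, 14, 5]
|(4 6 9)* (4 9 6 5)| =|(9)(4 5)| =2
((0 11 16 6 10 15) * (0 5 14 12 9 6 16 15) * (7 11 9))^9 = ((16)(0 9 6 10)(5 14 12 7 11 15))^9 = (16)(0 9 6 10)(5 7)(11 14)(12 15)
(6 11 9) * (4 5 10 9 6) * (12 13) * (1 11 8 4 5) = (1 11 6 8 4)(5 10 9)(12 13) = [0, 11, 2, 3, 1, 10, 8, 7, 4, 5, 9, 6, 13, 12]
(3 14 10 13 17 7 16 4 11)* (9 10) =(3 14 9 10 13 17 7 16 4 11) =[0, 1, 2, 14, 11, 5, 6, 16, 8, 10, 13, 3, 12, 17, 9, 15, 4, 7]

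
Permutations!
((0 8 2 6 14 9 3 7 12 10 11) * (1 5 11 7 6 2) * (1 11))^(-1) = ((0 8 11)(1 5)(3 6 14 9)(7 12 10))^(-1) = (0 11 8)(1 5)(3 9 14 6)(7 10 12)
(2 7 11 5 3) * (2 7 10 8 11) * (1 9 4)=[0, 9, 10, 7, 1, 3, 6, 2, 11, 4, 8, 5]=(1 9 4)(2 10 8 11 5 3 7)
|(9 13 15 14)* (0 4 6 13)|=7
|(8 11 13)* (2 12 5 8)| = 6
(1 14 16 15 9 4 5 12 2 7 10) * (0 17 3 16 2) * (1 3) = (0 17 1 14 2 7 10 3 16 15 9 4 5 12) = [17, 14, 7, 16, 5, 12, 6, 10, 8, 4, 3, 11, 0, 13, 2, 9, 15, 1]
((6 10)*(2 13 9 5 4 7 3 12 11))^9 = (13)(6 10)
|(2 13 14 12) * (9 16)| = 4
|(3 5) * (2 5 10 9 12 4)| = |(2 5 3 10 9 12 4)| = 7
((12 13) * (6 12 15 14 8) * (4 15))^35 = ((4 15 14 8 6 12 13))^35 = (15)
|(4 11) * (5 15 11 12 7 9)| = 7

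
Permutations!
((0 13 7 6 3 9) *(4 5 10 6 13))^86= ((0 4 5 10 6 3 9)(7 13))^86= (13)(0 5 6 9 4 10 3)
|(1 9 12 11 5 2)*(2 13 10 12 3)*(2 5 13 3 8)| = |(1 9 8 2)(3 5)(10 12 11 13)| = 4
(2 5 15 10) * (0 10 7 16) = (0 10 2 5 15 7 16) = [10, 1, 5, 3, 4, 15, 6, 16, 8, 9, 2, 11, 12, 13, 14, 7, 0]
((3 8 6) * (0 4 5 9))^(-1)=((0 4 5 9)(3 8 6))^(-1)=(0 9 5 4)(3 6 8)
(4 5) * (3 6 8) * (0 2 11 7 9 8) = (0 2 11 7 9 8 3 6)(4 5) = [2, 1, 11, 6, 5, 4, 0, 9, 3, 8, 10, 7]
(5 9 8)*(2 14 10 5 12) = (2 14 10 5 9 8 12) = [0, 1, 14, 3, 4, 9, 6, 7, 12, 8, 5, 11, 2, 13, 10]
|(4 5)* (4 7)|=|(4 5 7)|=3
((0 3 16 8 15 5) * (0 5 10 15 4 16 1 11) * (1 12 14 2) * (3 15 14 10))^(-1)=(0 11 1 2 14 10 12 3 15)(4 8 16)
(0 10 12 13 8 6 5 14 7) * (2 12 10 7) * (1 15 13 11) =[7, 15, 12, 3, 4, 14, 5, 0, 6, 9, 10, 1, 11, 8, 2, 13] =(0 7)(1 15 13 8 6 5 14 2 12 11)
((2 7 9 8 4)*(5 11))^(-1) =(2 4 8 9 7)(5 11)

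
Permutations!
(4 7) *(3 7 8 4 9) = (3 7 9)(4 8) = [0, 1, 2, 7, 8, 5, 6, 9, 4, 3]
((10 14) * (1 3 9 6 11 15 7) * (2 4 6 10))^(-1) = ((1 3 9 10 14 2 4 6 11 15 7))^(-1) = (1 7 15 11 6 4 2 14 10 9 3)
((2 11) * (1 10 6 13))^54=((1 10 6 13)(2 11))^54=(1 6)(10 13)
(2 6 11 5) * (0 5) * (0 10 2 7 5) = [0, 1, 6, 3, 4, 7, 11, 5, 8, 9, 2, 10] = (2 6 11 10)(5 7)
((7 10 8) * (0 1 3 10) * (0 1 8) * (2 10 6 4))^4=((0 8 7 1 3 6 4 2 10))^4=(0 3 10 1 2 7 4 8 6)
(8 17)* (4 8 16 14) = [0, 1, 2, 3, 8, 5, 6, 7, 17, 9, 10, 11, 12, 13, 4, 15, 14, 16] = (4 8 17 16 14)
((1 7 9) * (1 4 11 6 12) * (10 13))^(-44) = ((1 7 9 4 11 6 12)(10 13))^(-44) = (13)(1 6 4 7 12 11 9)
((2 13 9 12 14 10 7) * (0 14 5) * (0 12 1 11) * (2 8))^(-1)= ((0 14 10 7 8 2 13 9 1 11)(5 12))^(-1)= (0 11 1 9 13 2 8 7 10 14)(5 12)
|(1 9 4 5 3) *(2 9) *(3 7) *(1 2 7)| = |(1 7 3 2 9 4 5)| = 7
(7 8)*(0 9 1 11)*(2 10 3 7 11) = (0 9 1 2 10 3 7 8 11) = [9, 2, 10, 7, 4, 5, 6, 8, 11, 1, 3, 0]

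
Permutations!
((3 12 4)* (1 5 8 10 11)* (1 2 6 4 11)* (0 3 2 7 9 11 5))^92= (0 3 12 5 8 10 1)(2 4 6)(7 11 9)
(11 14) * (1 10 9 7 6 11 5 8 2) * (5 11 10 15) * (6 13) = (1 15 5 8 2)(6 10 9 7 13)(11 14) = [0, 15, 1, 3, 4, 8, 10, 13, 2, 7, 9, 14, 12, 6, 11, 5]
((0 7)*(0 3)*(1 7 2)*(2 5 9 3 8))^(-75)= (0 5 9 3)(1 7 8 2)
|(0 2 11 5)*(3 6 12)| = 12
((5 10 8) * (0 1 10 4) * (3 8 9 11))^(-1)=((0 1 10 9 11 3 8 5 4))^(-1)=(0 4 5 8 3 11 9 10 1)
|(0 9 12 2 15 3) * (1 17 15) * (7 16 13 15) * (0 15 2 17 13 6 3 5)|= |(0 9 12 17 7 16 6 3 15 5)(1 13 2)|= 30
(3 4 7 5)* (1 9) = (1 9)(3 4 7 5) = [0, 9, 2, 4, 7, 3, 6, 5, 8, 1]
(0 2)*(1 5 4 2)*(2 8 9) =(0 1 5 4 8 9 2) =[1, 5, 0, 3, 8, 4, 6, 7, 9, 2]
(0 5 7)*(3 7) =(0 5 3 7) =[5, 1, 2, 7, 4, 3, 6, 0]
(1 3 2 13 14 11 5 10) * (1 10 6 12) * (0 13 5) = (0 13 14 11)(1 3 2 5 6 12) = [13, 3, 5, 2, 4, 6, 12, 7, 8, 9, 10, 0, 1, 14, 11]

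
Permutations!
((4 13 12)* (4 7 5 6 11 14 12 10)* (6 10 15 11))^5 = (4 12 13 7 15 5 11 10 14)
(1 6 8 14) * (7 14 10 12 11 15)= (1 6 8 10 12 11 15 7 14)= [0, 6, 2, 3, 4, 5, 8, 14, 10, 9, 12, 15, 11, 13, 1, 7]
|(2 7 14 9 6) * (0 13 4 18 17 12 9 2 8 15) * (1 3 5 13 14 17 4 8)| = 14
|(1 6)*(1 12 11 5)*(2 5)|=6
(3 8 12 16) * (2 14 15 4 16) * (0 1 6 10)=(0 1 6 10)(2 14 15 4 16 3 8 12)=[1, 6, 14, 8, 16, 5, 10, 7, 12, 9, 0, 11, 2, 13, 15, 4, 3]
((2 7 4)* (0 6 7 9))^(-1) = (0 9 2 4 7 6)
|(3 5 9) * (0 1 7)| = 3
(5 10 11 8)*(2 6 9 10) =[0, 1, 6, 3, 4, 2, 9, 7, 5, 10, 11, 8] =(2 6 9 10 11 8 5)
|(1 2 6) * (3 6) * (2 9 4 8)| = |(1 9 4 8 2 3 6)| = 7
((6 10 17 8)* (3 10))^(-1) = ((3 10 17 8 6))^(-1) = (3 6 8 17 10)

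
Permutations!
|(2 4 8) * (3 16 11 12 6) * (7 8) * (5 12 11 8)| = 9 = |(2 4 7 5 12 6 3 16 8)|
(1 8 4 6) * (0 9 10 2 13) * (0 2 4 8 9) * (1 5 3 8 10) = (1 9)(2 13)(3 8 10 4 6 5) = [0, 9, 13, 8, 6, 3, 5, 7, 10, 1, 4, 11, 12, 2]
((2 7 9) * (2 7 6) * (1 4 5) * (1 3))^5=(1 4 5 3)(2 6)(7 9)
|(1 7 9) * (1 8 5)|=5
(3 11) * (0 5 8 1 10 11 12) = (0 5 8 1 10 11 3 12) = [5, 10, 2, 12, 4, 8, 6, 7, 1, 9, 11, 3, 0]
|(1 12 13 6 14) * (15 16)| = 10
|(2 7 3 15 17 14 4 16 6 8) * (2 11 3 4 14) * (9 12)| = |(2 7 4 16 6 8 11 3 15 17)(9 12)| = 10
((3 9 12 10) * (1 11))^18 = (3 12)(9 10)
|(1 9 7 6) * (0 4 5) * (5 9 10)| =|(0 4 9 7 6 1 10 5)| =8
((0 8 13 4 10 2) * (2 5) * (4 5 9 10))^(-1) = ((0 8 13 5 2)(9 10))^(-1) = (0 2 5 13 8)(9 10)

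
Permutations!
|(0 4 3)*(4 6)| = 4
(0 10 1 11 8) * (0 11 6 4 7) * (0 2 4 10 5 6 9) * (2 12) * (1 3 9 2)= (0 5 6 10 3 9)(1 2 4 7 12)(8 11)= [5, 2, 4, 9, 7, 6, 10, 12, 11, 0, 3, 8, 1]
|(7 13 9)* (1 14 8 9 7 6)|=10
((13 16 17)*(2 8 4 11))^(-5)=(2 11 4 8)(13 16 17)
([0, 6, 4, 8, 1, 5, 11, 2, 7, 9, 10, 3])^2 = (1 11 8 2)(3 7 4 6)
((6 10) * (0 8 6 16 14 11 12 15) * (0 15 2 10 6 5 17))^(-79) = (0 8 5 17)(2 12 11 14 16 10) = ((0 8 5 17)(2 10 16 14 11 12))^(-79)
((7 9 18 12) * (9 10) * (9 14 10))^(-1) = (7 12 18 9)(10 14)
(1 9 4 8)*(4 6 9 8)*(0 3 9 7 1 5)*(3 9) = [9, 8, 2, 3, 4, 0, 7, 1, 5, 6] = (0 9 6 7 1 8 5)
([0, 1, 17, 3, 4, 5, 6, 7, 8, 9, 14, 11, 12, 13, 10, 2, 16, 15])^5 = [0, 1, 15, 3, 4, 5, 6, 7, 8, 9, 14, 11, 12, 13, 10, 17, 16, 2]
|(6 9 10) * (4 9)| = 4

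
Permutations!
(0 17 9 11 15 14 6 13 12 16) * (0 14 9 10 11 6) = (0 17 10 11 15 9 6 13 12 16 14) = [17, 1, 2, 3, 4, 5, 13, 7, 8, 6, 11, 15, 16, 12, 0, 9, 14, 10]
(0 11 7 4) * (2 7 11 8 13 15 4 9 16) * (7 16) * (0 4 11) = [8, 1, 16, 3, 4, 5, 6, 9, 13, 7, 10, 0, 12, 15, 14, 11, 2] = (0 8 13 15 11)(2 16)(7 9)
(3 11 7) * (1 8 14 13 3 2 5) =(1 8 14 13 3 11 7 2 5) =[0, 8, 5, 11, 4, 1, 6, 2, 14, 9, 10, 7, 12, 3, 13]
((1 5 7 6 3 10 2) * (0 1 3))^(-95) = (2 3 10)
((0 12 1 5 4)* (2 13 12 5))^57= (1 2 13 12)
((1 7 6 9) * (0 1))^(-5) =((0 1 7 6 9))^(-5) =(9)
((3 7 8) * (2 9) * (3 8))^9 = (2 9)(3 7)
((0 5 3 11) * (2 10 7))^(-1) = ((0 5 3 11)(2 10 7))^(-1) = (0 11 3 5)(2 7 10)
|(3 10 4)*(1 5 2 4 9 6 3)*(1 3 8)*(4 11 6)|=|(1 5 2 11 6 8)(3 10 9 4)|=12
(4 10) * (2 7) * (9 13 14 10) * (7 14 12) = (2 14 10 4 9 13 12 7) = [0, 1, 14, 3, 9, 5, 6, 2, 8, 13, 4, 11, 7, 12, 10]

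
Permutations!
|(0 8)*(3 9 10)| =6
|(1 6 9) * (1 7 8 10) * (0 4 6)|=|(0 4 6 9 7 8 10 1)|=8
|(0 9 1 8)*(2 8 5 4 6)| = |(0 9 1 5 4 6 2 8)| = 8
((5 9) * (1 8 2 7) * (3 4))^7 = (1 7 2 8)(3 4)(5 9)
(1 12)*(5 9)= (1 12)(5 9)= [0, 12, 2, 3, 4, 9, 6, 7, 8, 5, 10, 11, 1]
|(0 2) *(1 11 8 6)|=4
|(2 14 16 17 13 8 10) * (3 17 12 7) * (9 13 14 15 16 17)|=|(2 15 16 12 7 3 9 13 8 10)(14 17)|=10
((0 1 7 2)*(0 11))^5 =((0 1 7 2 11))^5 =(11)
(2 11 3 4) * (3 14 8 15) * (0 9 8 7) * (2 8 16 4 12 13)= (0 9 16 4 8 15 3 12 13 2 11 14 7)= [9, 1, 11, 12, 8, 5, 6, 0, 15, 16, 10, 14, 13, 2, 7, 3, 4]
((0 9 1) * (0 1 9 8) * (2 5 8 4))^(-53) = (9)(0 2 8 4 5)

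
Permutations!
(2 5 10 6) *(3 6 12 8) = (2 5 10 12 8 3 6) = [0, 1, 5, 6, 4, 10, 2, 7, 3, 9, 12, 11, 8]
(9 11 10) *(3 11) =(3 11 10 9) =[0, 1, 2, 11, 4, 5, 6, 7, 8, 3, 9, 10]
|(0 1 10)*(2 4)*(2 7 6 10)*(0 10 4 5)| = |(10)(0 1 2 5)(4 7 6)| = 12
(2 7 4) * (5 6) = [0, 1, 7, 3, 2, 6, 5, 4] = (2 7 4)(5 6)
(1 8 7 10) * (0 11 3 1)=(0 11 3 1 8 7 10)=[11, 8, 2, 1, 4, 5, 6, 10, 7, 9, 0, 3]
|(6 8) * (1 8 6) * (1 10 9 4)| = |(1 8 10 9 4)| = 5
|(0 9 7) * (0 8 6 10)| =|(0 9 7 8 6 10)| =6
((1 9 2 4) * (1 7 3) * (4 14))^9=((1 9 2 14 4 7 3))^9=(1 2 4 3 9 14 7)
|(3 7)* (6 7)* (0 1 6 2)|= 6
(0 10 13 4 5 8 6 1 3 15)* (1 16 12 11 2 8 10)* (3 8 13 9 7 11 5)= (0 1 8 6 16 12 5 10 9 7 11 2 13 4 3 15)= [1, 8, 13, 15, 3, 10, 16, 11, 6, 7, 9, 2, 5, 4, 14, 0, 12]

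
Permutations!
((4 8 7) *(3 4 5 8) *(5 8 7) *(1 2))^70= ((1 2)(3 4)(5 7 8))^70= (5 7 8)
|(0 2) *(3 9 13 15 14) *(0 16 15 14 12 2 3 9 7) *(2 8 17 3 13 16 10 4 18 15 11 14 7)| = 36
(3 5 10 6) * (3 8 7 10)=[0, 1, 2, 5, 4, 3, 8, 10, 7, 9, 6]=(3 5)(6 8 7 10)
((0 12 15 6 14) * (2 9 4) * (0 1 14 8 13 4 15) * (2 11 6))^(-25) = ((0 12)(1 14)(2 9 15)(4 11 6 8 13))^(-25) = (0 12)(1 14)(2 15 9)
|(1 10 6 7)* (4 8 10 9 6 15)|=|(1 9 6 7)(4 8 10 15)|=4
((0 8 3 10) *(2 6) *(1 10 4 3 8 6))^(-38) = ((0 6 2 1 10)(3 4))^(-38) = (0 2 10 6 1)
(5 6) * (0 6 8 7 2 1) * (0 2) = (0 6 5 8 7)(1 2) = [6, 2, 1, 3, 4, 8, 5, 0, 7]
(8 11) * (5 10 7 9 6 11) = (5 10 7 9 6 11 8) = [0, 1, 2, 3, 4, 10, 11, 9, 5, 6, 7, 8]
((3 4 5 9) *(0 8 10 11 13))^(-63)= ((0 8 10 11 13)(3 4 5 9))^(-63)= (0 10 13 8 11)(3 4 5 9)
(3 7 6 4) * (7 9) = (3 9 7 6 4) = [0, 1, 2, 9, 3, 5, 4, 6, 8, 7]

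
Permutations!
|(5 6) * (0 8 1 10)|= 4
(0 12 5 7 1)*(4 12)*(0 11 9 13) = (0 4 12 5 7 1 11 9 13) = [4, 11, 2, 3, 12, 7, 6, 1, 8, 13, 10, 9, 5, 0]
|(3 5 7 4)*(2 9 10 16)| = |(2 9 10 16)(3 5 7 4)| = 4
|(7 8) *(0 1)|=2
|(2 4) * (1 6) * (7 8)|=2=|(1 6)(2 4)(7 8)|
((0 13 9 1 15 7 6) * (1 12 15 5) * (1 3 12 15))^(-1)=(0 6 7 15 9 13)(1 12 3 5)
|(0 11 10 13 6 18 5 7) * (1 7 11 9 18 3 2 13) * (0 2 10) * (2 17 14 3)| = 30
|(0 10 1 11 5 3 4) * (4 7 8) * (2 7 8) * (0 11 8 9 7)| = 11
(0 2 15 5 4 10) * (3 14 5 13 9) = [2, 1, 15, 14, 10, 4, 6, 7, 8, 3, 0, 11, 12, 9, 5, 13] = (0 2 15 13 9 3 14 5 4 10)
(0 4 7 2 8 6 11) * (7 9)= (0 4 9 7 2 8 6 11)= [4, 1, 8, 3, 9, 5, 11, 2, 6, 7, 10, 0]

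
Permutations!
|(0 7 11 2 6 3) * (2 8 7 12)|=15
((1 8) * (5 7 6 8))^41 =(1 5 7 6 8)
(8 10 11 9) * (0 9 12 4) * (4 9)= (0 4)(8 10 11 12 9)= [4, 1, 2, 3, 0, 5, 6, 7, 10, 8, 11, 12, 9]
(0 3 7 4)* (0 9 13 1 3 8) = (0 8)(1 3 7 4 9 13) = [8, 3, 2, 7, 9, 5, 6, 4, 0, 13, 10, 11, 12, 1]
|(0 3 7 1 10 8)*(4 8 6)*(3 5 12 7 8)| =10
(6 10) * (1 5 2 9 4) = (1 5 2 9 4)(6 10) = [0, 5, 9, 3, 1, 2, 10, 7, 8, 4, 6]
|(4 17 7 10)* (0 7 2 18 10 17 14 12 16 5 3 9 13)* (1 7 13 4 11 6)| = 56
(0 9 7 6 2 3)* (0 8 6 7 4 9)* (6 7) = (2 3 8 7 6)(4 9) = [0, 1, 3, 8, 9, 5, 2, 6, 7, 4]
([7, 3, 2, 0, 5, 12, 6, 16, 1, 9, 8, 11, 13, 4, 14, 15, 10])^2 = (0 16 8 3 7 10 1)(4 12)(5 13)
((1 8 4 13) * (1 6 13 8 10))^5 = ((1 10)(4 8)(6 13))^5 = (1 10)(4 8)(6 13)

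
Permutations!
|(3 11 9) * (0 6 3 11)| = 6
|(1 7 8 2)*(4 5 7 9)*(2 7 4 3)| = 4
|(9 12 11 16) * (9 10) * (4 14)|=10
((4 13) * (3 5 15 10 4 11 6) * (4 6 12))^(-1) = (3 6 10 15 5)(4 12 11 13)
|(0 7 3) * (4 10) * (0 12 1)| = 10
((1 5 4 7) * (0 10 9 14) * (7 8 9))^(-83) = (0 9 4 1 10 14 8 5 7)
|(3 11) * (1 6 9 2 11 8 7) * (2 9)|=7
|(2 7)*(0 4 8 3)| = 4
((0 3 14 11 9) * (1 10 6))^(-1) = (0 9 11 14 3)(1 6 10)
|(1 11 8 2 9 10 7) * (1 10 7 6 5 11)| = 8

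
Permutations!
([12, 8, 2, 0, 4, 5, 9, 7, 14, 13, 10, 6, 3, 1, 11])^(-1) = [3, 13, 2, 12, 4, 5, 11, 7, 1, 6, 10, 14, 0, 9, 8]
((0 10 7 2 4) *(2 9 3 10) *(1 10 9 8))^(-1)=((0 2 4)(1 10 7 8)(3 9))^(-1)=(0 4 2)(1 8 7 10)(3 9)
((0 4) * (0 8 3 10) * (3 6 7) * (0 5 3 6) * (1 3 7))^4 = ((0 4 8)(1 3 10 5 7 6))^4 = (0 4 8)(1 7 10)(3 6 5)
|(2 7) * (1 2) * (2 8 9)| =|(1 8 9 2 7)| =5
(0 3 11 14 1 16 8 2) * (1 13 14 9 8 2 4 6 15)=(0 3 11 9 8 4 6 15 1 16 2)(13 14)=[3, 16, 0, 11, 6, 5, 15, 7, 4, 8, 10, 9, 12, 14, 13, 1, 2]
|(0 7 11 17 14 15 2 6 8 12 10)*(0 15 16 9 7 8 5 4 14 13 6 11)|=16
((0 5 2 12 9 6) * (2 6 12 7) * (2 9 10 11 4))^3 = (2 12 4 9 11 7 10)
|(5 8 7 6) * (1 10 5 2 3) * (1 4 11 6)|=5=|(1 10 5 8 7)(2 3 4 11 6)|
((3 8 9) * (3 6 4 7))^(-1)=((3 8 9 6 4 7))^(-1)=(3 7 4 6 9 8)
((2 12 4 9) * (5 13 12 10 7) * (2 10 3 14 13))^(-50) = (14)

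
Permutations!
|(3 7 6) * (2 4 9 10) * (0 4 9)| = 6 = |(0 4)(2 9 10)(3 7 6)|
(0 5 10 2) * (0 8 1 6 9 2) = (0 5 10)(1 6 9 2 8) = [5, 6, 8, 3, 4, 10, 9, 7, 1, 2, 0]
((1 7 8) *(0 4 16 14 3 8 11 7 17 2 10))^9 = ((0 4 16 14 3 8 1 17 2 10)(7 11))^9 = (0 10 2 17 1 8 3 14 16 4)(7 11)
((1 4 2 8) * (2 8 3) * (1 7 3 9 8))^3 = ((1 4)(2 9 8 7 3))^3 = (1 4)(2 7 9 3 8)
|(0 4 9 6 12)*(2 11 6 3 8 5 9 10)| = |(0 4 10 2 11 6 12)(3 8 5 9)| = 28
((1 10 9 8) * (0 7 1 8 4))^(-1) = ((0 7 1 10 9 4))^(-1) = (0 4 9 10 1 7)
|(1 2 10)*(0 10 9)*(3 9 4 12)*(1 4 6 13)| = |(0 10 4 12 3 9)(1 2 6 13)| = 12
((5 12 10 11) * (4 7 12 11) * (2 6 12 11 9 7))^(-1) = (2 4 10 12 6)(5 11 7 9)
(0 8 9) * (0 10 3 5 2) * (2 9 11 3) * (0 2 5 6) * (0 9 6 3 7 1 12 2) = (0 8 11 7 1 12 2)(5 6 9 10) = [8, 12, 0, 3, 4, 6, 9, 1, 11, 10, 5, 7, 2]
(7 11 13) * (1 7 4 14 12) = (1 7 11 13 4 14 12) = [0, 7, 2, 3, 14, 5, 6, 11, 8, 9, 10, 13, 1, 4, 12]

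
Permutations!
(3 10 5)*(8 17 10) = [0, 1, 2, 8, 4, 3, 6, 7, 17, 9, 5, 11, 12, 13, 14, 15, 16, 10] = (3 8 17 10 5)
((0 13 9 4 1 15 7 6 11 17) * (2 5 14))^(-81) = (0 17 11 6 7 15 1 4 9 13)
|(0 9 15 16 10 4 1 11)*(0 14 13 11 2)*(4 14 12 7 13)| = 36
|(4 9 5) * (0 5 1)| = 5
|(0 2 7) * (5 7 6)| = 5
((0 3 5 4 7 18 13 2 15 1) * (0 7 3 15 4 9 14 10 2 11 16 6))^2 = ((0 15 1 7 18 13 11 16 6)(2 4 3 5 9 14 10))^2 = (0 1 18 11 6 15 7 13 16)(2 3 9 10 4 5 14)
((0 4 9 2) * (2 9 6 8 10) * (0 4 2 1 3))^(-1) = ((0 2 4 6 8 10 1 3))^(-1) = (0 3 1 10 8 6 4 2)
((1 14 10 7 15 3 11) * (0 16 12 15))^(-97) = ((0 16 12 15 3 11 1 14 10 7))^(-97) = (0 15 1 7 12 11 10 16 3 14)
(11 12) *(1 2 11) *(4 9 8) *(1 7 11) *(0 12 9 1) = (0 12 7 11 9 8 4 1 2) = [12, 2, 0, 3, 1, 5, 6, 11, 4, 8, 10, 9, 7]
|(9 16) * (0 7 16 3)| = 5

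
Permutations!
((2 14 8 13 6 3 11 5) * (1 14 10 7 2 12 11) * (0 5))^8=((0 5 12 11)(1 14 8 13 6 3)(2 10 7))^8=(1 8 6)(2 7 10)(3 14 13)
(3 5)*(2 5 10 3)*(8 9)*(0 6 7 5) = (0 6 7 5 2)(3 10)(8 9) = [6, 1, 0, 10, 4, 2, 7, 5, 9, 8, 3]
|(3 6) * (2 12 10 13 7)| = 10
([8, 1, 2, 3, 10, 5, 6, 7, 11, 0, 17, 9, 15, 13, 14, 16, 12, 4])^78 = (17)(0 11)(8 9)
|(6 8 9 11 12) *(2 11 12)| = |(2 11)(6 8 9 12)| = 4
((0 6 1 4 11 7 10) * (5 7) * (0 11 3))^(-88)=(11)(0 1 3 6 4)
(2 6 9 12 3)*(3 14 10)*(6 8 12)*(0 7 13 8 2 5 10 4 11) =(0 7 13 8 12 14 4 11)(3 5 10)(6 9) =[7, 1, 2, 5, 11, 10, 9, 13, 12, 6, 3, 0, 14, 8, 4]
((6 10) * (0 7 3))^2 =((0 7 3)(6 10))^2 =(10)(0 3 7)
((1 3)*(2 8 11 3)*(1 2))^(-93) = (2 3 11 8)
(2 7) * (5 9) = (2 7)(5 9) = [0, 1, 7, 3, 4, 9, 6, 2, 8, 5]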